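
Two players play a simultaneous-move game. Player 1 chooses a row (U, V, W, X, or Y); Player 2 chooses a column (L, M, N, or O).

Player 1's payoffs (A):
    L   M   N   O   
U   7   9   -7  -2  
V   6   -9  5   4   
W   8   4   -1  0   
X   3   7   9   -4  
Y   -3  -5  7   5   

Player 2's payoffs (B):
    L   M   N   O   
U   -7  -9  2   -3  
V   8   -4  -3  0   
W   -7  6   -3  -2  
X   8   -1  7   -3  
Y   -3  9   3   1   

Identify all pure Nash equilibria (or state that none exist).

There is no pure-strategy Nash equilibrium

A profile is a Nash equilibrium when each player is best-responding to the other.
Player 1's best responses — vs L: W (payoff 8); vs M: U (payoff 9); vs N: X (payoff 9); vs O: Y (payoff 5).
Player 2's best responses — vs U: N (payoff 2); vs V: L (payoff 8); vs W: M (payoff 6); vs X: L (payoff 8); vs Y: M (payoff 9).
No cell has both players best-responding. For instance, Player 1's best reply to N is X, but against X Player 2 prefers L over N.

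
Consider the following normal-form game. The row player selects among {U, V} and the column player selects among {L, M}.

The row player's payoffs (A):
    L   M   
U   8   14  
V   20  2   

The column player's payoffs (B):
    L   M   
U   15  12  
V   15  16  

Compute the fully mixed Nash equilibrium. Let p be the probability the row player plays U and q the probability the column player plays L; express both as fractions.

Each player's mixing probability is pinned down by making the *other* player indifferent.
The column player indifferent between L and M: p·15 + (1−p)·15 = p·12 + (1−p)·16 ⟹ 15 + 0p = 16 + (-4)p ⟹ p = 1/4.
The row player indifferent between U and V: q·8 + (1−q)·14 = q·20 + (1−q)·2 ⟹ 14 + (-6)q = 2 + 18q ⟹ q = 1/2.

p = 1/4, q = 1/2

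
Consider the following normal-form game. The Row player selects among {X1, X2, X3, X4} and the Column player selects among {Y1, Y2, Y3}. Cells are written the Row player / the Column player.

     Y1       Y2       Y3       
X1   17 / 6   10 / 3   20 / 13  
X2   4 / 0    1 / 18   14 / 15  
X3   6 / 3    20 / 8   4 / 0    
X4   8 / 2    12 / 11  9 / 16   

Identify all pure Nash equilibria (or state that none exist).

(X1, Y3) and (X3, Y2)

A profile is a Nash equilibrium when each player is best-responding to the other.
The Row player's best responses — vs Y1: X1 (payoff 17); vs Y2: X3 (payoff 20); vs Y3: X1 (payoff 20).
The Column player's best responses — vs X1: Y3 (payoff 13); vs X2: Y2 (payoff 18); vs X3: Y2 (payoff 8); vs X4: Y3 (payoff 16).
Mutual best responses occur at (X1, Y3) and (X3, Y2); at each, neither player gains by switching.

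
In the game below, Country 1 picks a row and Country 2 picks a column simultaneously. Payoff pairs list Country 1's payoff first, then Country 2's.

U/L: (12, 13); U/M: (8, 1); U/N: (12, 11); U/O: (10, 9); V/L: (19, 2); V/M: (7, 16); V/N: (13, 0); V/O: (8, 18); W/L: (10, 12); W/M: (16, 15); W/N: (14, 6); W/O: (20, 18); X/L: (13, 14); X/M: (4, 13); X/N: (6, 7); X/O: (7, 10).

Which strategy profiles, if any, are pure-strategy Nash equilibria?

(W, O)

Check mutual best responses: a cell is a NE iff neither player can gain by unilaterally deviating.
Country 1's best responses — vs L: V (payoff 19); vs M: W (payoff 16); vs N: W (payoff 14); vs O: W (payoff 20).
Country 2's best responses — vs U: L (payoff 13); vs V: O (payoff 18); vs W: O (payoff 18); vs X: L (payoff 14).
The only mutual best response is (W, O); neither player gains by switching there.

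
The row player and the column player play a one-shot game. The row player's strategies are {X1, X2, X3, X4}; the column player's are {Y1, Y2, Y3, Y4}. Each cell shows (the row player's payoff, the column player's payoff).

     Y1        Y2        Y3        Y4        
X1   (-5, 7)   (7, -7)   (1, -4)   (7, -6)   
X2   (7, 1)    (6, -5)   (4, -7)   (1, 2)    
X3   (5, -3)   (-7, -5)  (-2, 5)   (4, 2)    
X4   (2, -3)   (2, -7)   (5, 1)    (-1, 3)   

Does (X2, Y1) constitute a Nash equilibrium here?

No

Holding the column player at Y1: the row player gets 7 from X2, versus -5 from X1, 5 from X3, 2 from X4. No profitable deviation for the row player.
Holding the row player at X2: the column player gets 1 from Y1 but could get 2 by switching to Y4. The column player has a profitable deviation.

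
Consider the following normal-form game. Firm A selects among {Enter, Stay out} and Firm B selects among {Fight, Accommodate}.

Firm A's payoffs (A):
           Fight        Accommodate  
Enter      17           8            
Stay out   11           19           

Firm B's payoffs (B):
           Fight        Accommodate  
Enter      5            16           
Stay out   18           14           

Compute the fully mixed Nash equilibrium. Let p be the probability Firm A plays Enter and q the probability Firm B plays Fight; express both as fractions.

In a mixed NE each player is indifferent between their pure strategies, so the opponent's mix sets the indifference.
Firm B indifferent between Fight and Accommodate: p·5 + (1−p)·18 = p·16 + (1−p)·14 ⟹ 18 + (-13)p = 14 + 2p ⟹ p = 4/15.
Firm A indifferent between Enter and Stay out: q·17 + (1−q)·8 = q·11 + (1−q)·19 ⟹ 8 + 9q = 19 + (-8)q ⟹ q = 11/17.

p = 4/15, q = 11/17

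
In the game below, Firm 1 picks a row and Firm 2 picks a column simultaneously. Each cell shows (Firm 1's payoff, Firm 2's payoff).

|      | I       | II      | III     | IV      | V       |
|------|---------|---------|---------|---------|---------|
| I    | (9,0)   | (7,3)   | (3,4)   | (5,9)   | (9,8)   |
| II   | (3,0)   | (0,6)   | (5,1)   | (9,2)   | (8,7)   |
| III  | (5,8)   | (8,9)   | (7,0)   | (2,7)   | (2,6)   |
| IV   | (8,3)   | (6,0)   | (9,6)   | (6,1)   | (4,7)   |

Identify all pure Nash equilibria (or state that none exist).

(III, II)

Find each player's best response to every opponent strategy; NE are the intersections.
Firm 1's best responses — vs I: I (payoff 9); vs II: III (payoff 8); vs III: IV (payoff 9); vs IV: II (payoff 9); vs V: I (payoff 9).
Firm 2's best responses — vs I: IV (payoff 9); vs II: V (payoff 7); vs III: II (payoff 9); vs IV: V (payoff 7).
The only mutual best response is (III, II); neither player gains by switching there.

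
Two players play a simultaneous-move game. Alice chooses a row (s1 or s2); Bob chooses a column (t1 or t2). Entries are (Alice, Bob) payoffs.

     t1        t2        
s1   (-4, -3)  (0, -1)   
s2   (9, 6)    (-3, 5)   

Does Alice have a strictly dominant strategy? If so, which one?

Check whether one of Alice's strategies beats all alternatives regardless of what the opponent does.
s1 is not dominant: against t1, s2 gives 9 > -4.
s2 is not dominant: against t2, s1 gives 0 > -3.
No single strategy is best against every opponent action.

None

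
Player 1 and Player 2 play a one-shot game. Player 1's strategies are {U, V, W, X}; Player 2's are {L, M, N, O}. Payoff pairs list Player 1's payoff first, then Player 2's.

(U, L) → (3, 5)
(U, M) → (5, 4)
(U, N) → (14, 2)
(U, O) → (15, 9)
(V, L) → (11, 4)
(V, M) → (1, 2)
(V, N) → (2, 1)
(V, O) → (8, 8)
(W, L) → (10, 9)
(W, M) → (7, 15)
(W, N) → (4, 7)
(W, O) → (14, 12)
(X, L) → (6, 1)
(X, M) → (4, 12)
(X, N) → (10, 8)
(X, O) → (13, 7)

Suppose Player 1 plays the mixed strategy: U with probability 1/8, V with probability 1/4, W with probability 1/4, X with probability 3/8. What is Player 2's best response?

Player 2's best reply maximizes expected payoff against the mix.
L: (1/8)·5 + (1/4)·4 + (1/4)·9 + (3/8)·1 = 17/4
M: (1/8)·4 + (1/4)·2 + (1/4)·15 + (3/8)·12 = 37/4
N: (1/8)·2 + (1/4)·1 + (1/4)·7 + (3/8)·8 = 21/4
O: (1/8)·9 + (1/4)·8 + (1/4)·12 + (3/8)·7 = 35/4
Highest expected payoff is 37/4, from M.

M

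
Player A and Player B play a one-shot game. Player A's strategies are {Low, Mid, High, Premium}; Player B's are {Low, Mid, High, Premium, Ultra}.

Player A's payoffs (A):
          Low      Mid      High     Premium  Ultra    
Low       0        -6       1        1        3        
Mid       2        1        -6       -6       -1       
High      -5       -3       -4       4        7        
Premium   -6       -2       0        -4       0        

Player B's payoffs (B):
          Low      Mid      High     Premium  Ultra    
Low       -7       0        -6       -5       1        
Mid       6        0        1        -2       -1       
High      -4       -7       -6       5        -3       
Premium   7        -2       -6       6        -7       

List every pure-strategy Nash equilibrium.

(Mid, Low) and (High, Premium)

Check mutual best responses: a cell is a NE iff neither player can gain by unilaterally deviating.
Player A's best responses — vs Low: Mid (payoff 2); vs Mid: Mid (payoff 1); vs High: Low (payoff 1); vs Premium: High (payoff 4); vs Ultra: High (payoff 7).
Player B's best responses — vs Low: Ultra (payoff 1); vs Mid: Low (payoff 6); vs High: Premium (payoff 5); vs Premium: Low (payoff 7).
Mutual best responses occur at (Mid, Low) and (High, Premium); at each, neither player gains by switching.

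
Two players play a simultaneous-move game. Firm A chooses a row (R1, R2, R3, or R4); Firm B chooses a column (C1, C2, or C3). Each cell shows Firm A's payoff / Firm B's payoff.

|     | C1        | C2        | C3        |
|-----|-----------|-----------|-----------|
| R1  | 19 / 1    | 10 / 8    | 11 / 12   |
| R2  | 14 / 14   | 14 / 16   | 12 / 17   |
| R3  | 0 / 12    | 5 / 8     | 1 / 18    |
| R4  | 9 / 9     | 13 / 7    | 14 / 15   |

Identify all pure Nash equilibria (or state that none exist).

(R4, C3)

Check mutual best responses: a cell is a NE iff neither player can gain by unilaterally deviating.
Firm A's best responses — vs C1: R1 (payoff 19); vs C2: R2 (payoff 14); vs C3: R4 (payoff 14).
Firm B's best responses — vs R1: C3 (payoff 12); vs R2: C3 (payoff 17); vs R3: C3 (payoff 18); vs R4: C3 (payoff 15).
The only mutual best response is (R4, C3); neither player gains by switching there.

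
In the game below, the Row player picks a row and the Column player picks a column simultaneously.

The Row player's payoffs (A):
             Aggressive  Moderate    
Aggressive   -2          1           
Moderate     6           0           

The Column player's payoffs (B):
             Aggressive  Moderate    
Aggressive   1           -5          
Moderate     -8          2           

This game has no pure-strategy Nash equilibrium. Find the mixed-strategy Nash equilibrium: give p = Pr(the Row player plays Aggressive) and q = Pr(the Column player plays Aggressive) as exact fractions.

Each player's mixing probability is pinned down by making the *other* player indifferent.
The Column player indifferent between Aggressive and Moderate: p·1 + (1−p)·(-8) = p·(-5) + (1−p)·2 ⟹ (-8) + 9p = 2 + (-7)p ⟹ p = 5/8.
The Row player indifferent between Aggressive and Moderate: q·(-2) + (1−q)·1 = q·6 + (1−q)·0 ⟹ 1 + (-3)q = 0 + 6q ⟹ q = 1/9.

p = 5/8, q = 1/9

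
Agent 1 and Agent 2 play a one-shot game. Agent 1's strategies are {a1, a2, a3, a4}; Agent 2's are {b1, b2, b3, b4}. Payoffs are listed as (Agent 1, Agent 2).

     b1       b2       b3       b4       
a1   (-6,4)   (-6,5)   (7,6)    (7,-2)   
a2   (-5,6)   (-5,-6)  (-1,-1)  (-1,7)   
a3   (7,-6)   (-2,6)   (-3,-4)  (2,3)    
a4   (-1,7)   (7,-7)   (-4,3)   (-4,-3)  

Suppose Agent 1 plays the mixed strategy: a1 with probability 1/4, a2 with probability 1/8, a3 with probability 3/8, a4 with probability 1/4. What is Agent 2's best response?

Compute Agent 2's expected payoff from each pure strategy against the given mix.
b1: (1/4)·4 + (1/8)·6 + (3/8)·(-6) + (1/4)·7 = 5/4
b2: (1/4)·5 + (1/8)·(-6) + (3/8)·6 + (1/4)·(-7) = 1
b3: (1/4)·6 + (1/8)·(-1) + (3/8)·(-4) + (1/4)·3 = 5/8
b4: (1/4)·(-2) + (1/8)·7 + (3/8)·3 + (1/4)·(-3) = 3/4
Highest expected payoff is 5/4, from b1.

b1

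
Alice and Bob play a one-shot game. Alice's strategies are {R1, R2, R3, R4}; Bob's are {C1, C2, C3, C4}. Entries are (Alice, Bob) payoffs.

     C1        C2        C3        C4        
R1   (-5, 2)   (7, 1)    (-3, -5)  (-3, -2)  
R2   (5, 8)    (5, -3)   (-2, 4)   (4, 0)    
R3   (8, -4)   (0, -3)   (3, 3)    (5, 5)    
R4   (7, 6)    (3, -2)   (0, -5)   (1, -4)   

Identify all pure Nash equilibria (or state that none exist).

(R3, C4)

Find each player's best response to every opponent strategy; NE are the intersections.
Alice's best responses — vs C1: R3 (payoff 8); vs C2: R1 (payoff 7); vs C3: R3 (payoff 3); vs C4: R3 (payoff 5).
Bob's best responses — vs R1: C1 (payoff 2); vs R2: C1 (payoff 8); vs R3: C4 (payoff 5); vs R4: C1 (payoff 6).
The only mutual best response is (R3, C4); neither player gains by switching there.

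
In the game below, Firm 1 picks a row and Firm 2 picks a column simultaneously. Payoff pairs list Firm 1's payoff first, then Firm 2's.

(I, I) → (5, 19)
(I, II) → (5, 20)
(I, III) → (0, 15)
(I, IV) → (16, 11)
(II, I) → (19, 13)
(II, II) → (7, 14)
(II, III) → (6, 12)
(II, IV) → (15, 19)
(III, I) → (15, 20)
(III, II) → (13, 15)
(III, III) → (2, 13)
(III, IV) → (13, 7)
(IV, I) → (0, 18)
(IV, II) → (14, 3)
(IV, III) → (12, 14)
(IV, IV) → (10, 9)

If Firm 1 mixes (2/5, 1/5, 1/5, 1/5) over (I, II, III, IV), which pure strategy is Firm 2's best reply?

Compute Firm 2's expected payoff from each pure strategy against the given mix.
I: (2/5)·19 + (1/5)·13 + (1/5)·20 + (1/5)·18 = 89/5
II: (2/5)·20 + (1/5)·14 + (1/5)·15 + (1/5)·3 = 72/5
III: (2/5)·15 + (1/5)·12 + (1/5)·13 + (1/5)·14 = 69/5
IV: (2/5)·11 + (1/5)·19 + (1/5)·7 + (1/5)·9 = 57/5
Highest expected payoff is 89/5, from I.

I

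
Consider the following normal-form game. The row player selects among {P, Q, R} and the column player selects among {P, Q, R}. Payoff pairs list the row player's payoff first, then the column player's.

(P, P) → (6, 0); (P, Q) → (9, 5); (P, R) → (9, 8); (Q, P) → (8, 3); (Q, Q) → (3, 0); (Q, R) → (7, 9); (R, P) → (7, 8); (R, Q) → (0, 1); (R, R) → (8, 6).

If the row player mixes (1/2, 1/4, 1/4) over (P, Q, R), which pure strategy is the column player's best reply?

The column player's best reply maximizes expected payoff against the mix.
P: (1/2)·0 + (1/4)·3 + (1/4)·8 = 11/4
Q: (1/2)·5 + (1/4)·0 + (1/4)·1 = 11/4
R: (1/2)·8 + (1/4)·9 + (1/4)·6 = 31/4
Highest expected payoff is 31/4, from R.

R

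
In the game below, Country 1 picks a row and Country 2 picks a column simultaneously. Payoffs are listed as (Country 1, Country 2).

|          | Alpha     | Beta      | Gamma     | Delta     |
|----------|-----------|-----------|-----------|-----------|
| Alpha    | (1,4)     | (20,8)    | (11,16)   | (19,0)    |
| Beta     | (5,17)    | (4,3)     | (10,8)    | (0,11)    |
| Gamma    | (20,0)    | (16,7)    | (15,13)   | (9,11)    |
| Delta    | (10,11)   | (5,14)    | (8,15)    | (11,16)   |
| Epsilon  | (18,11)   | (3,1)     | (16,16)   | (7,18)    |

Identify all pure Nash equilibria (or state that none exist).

A profile is a Nash equilibrium when each player is best-responding to the other.
Country 1's best responses — vs Alpha: Gamma (payoff 20); vs Beta: Alpha (payoff 20); vs Gamma: Epsilon (payoff 16); vs Delta: Alpha (payoff 19).
Country 2's best responses — vs Alpha: Gamma (payoff 16); vs Beta: Alpha (payoff 17); vs Gamma: Gamma (payoff 13); vs Delta: Delta (payoff 16); vs Epsilon: Delta (payoff 18).
No cell has both players best-responding. For instance, Country 1's best reply to Gamma is Epsilon, but against Epsilon Country 2 prefers Delta over Gamma.

None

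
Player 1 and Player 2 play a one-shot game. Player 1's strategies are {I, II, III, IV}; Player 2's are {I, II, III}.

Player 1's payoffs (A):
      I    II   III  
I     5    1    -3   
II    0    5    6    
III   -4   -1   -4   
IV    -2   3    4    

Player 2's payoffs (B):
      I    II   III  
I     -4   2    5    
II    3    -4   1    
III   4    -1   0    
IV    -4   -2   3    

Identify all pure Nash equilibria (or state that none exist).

Find each player's best response to every opponent strategy; NE are the intersections.
Player 1's best responses — vs I: I (payoff 5); vs II: II (payoff 5); vs III: II (payoff 6).
Player 2's best responses — vs I: III (payoff 5); vs II: I (payoff 3); vs III: I (payoff 4); vs IV: III (payoff 3).
No cell has both players best-responding. For instance, Player 1's best reply to II is II, but against II Player 2 prefers I over II.

None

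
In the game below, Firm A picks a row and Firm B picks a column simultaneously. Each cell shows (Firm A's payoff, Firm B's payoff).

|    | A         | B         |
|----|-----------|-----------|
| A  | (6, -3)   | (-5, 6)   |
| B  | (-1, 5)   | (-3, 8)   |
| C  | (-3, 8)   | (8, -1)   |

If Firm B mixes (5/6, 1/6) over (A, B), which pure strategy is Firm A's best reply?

A

Compute Firm A's expected payoff from each pure strategy against the given mix.
A: (5/6)·6 + (1/6)·(-5) = 25/6
B: (5/6)·(-1) + (1/6)·(-3) = -4/3
C: (5/6)·(-3) + (1/6)·8 = -7/6
Highest expected payoff is 25/6, from A.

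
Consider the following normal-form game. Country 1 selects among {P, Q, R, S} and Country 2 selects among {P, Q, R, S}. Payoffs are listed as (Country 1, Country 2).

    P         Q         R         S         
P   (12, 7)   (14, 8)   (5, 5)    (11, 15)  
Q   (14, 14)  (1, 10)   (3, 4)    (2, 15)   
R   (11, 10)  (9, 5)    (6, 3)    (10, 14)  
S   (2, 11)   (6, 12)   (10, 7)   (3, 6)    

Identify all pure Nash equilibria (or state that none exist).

(P, S)

Find each player's best response to every opponent strategy; NE are the intersections.
Country 1's best responses — vs P: Q (payoff 14); vs Q: P (payoff 14); vs R: S (payoff 10); vs S: P (payoff 11).
Country 2's best responses — vs P: S (payoff 15); vs Q: S (payoff 15); vs R: S (payoff 14); vs S: Q (payoff 12).
The only mutual best response is (P, S); neither player gains by switching there.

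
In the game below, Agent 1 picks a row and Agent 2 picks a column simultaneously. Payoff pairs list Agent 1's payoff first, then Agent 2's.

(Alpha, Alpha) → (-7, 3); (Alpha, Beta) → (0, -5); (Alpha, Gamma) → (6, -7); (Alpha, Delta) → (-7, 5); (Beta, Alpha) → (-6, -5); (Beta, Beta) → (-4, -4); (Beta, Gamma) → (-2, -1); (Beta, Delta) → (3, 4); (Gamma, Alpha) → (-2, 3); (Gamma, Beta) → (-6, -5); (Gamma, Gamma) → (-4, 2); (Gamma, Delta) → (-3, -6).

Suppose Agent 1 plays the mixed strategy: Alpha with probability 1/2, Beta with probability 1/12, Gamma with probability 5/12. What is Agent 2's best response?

Alpha

Compute Agent 2's expected payoff from each pure strategy against the given mix.
Alpha: (1/2)·3 + (1/12)·(-5) + (5/12)·3 = 7/3
Beta: (1/2)·(-5) + (1/12)·(-4) + (5/12)·(-5) = -59/12
Gamma: (1/2)·(-7) + (1/12)·(-1) + (5/12)·2 = -11/4
Delta: (1/2)·5 + (1/12)·4 + (5/12)·(-6) = 1/3
Highest expected payoff is 7/3, from Alpha.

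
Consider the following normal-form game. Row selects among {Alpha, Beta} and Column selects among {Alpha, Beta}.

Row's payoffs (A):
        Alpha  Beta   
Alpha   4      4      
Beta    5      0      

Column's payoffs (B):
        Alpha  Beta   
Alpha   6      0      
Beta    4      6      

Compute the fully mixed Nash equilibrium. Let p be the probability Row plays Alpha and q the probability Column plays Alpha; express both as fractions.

p = 1/4, q = 4/5

Each player's mixing probability is pinned down by making the *other* player indifferent.
Column indifferent between Alpha and Beta: p·6 + (1−p)·4 = p·0 + (1−p)·6 ⟹ 4 + 2p = 6 + (-6)p ⟹ p = 1/4.
Row indifferent between Alpha and Beta: q·4 + (1−q)·4 = q·5 + (1−q)·0 ⟹ 4 + 0q = 0 + 5q ⟹ q = 4/5.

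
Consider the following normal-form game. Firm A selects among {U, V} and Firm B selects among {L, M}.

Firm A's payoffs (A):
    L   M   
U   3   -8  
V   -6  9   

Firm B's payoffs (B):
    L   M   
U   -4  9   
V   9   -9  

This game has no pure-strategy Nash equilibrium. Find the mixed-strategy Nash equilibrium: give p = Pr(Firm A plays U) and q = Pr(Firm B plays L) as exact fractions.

p = 18/31, q = 17/26

Each player's mixing probability is pinned down by making the *other* player indifferent.
Firm B indifferent between L and M: p·(-4) + (1−p)·9 = p·9 + (1−p)·(-9) ⟹ 9 + (-13)p = (-9) + 18p ⟹ p = 18/31.
Firm A indifferent between U and V: q·3 + (1−q)·(-8) = q·(-6) + (1−q)·9 ⟹ (-8) + 11q = 9 + (-15)q ⟹ q = 17/26.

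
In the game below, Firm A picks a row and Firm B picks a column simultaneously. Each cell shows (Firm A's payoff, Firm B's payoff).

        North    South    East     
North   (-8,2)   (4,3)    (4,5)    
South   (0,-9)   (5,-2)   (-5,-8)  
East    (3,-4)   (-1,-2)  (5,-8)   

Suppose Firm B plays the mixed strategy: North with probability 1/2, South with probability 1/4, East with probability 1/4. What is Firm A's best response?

East

Compute Firm A's expected payoff from each pure strategy against the given mix.
North: (1/2)·(-8) + (1/4)·4 + (1/4)·4 = -2
South: (1/2)·0 + (1/4)·5 + (1/4)·(-5) = 0
East: (1/2)·3 + (1/4)·(-1) + (1/4)·5 = 5/2
Highest expected payoff is 5/2, from East.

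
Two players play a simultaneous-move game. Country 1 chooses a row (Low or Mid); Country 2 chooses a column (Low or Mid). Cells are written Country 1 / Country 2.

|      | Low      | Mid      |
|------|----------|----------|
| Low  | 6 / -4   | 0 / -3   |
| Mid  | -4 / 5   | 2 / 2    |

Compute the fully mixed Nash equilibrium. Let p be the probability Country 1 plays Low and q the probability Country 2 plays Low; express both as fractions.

Each player's mixing probability is pinned down by making the *other* player indifferent.
Country 2 indifferent between Low and Mid: p·(-4) + (1−p)·5 = p·(-3) + (1−p)·2 ⟹ 5 + (-9)p = 2 + (-5)p ⟹ p = 3/4.
Country 1 indifferent between Low and Mid: q·6 + (1−q)·0 = q·(-4) + (1−q)·2 ⟹ 0 + 6q = 2 + (-6)q ⟹ q = 1/6.

p = 3/4, q = 1/6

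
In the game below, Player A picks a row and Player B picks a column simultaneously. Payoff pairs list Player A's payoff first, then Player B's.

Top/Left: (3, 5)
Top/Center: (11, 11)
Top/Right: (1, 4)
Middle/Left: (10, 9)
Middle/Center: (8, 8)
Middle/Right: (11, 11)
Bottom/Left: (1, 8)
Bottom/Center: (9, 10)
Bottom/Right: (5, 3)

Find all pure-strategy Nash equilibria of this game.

(Top, Center) and (Middle, Right)

A profile is a Nash equilibrium when each player is best-responding to the other.
Player A's best responses — vs Left: Middle (payoff 10); vs Center: Top (payoff 11); vs Right: Middle (payoff 11).
Player B's best responses — vs Top: Center (payoff 11); vs Middle: Right (payoff 11); vs Bottom: Center (payoff 10).
Mutual best responses occur at (Top, Center) and (Middle, Right); at each, neither player gains by switching.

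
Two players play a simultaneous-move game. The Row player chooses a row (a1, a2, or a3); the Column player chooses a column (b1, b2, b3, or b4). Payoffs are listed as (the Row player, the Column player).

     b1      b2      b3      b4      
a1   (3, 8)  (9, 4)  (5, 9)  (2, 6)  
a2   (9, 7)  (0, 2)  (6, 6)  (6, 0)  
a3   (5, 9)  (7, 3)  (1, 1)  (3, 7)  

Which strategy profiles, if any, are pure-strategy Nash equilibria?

A profile is a Nash equilibrium when each player is best-responding to the other.
The Row player's best responses — vs b1: a2 (payoff 9); vs b2: a1 (payoff 9); vs b3: a2 (payoff 6); vs b4: a2 (payoff 6).
The Column player's best responses — vs a1: b3 (payoff 9); vs a2: b1 (payoff 7); vs a3: b1 (payoff 9).
The only mutual best response is (a2, b1); neither player gains by switching there.

(a2, b1)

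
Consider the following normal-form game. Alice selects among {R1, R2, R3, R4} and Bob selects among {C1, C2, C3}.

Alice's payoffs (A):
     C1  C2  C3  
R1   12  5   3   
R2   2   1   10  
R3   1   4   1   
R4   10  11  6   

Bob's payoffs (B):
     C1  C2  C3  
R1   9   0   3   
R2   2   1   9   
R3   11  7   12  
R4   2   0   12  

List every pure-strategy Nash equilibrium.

(R1, C1) and (R2, C3)

Check mutual best responses: a cell is a NE iff neither player can gain by unilaterally deviating.
Alice's best responses — vs C1: R1 (payoff 12); vs C2: R4 (payoff 11); vs C3: R2 (payoff 10).
Bob's best responses — vs R1: C1 (payoff 9); vs R2: C3 (payoff 9); vs R3: C3 (payoff 12); vs R4: C3 (payoff 12).
Mutual best responses occur at (R1, C1) and (R2, C3); at each, neither player gains by switching.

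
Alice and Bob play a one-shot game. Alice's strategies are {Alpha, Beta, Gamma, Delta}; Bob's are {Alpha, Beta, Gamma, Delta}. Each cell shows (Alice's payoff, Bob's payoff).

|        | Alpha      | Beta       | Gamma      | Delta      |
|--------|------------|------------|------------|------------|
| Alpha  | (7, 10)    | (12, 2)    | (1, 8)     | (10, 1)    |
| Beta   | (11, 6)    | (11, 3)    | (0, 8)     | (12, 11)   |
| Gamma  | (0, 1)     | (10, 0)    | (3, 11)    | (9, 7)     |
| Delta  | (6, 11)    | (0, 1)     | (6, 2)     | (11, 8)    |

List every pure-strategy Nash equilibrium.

(Beta, Delta)

A profile is a Nash equilibrium when each player is best-responding to the other.
Alice's best responses — vs Alpha: Beta (payoff 11); vs Beta: Alpha (payoff 12); vs Gamma: Delta (payoff 6); vs Delta: Beta (payoff 12).
Bob's best responses — vs Alpha: Alpha (payoff 10); vs Beta: Delta (payoff 11); vs Gamma: Gamma (payoff 11); vs Delta: Alpha (payoff 11).
The only mutual best response is (Beta, Delta); neither player gains by switching there.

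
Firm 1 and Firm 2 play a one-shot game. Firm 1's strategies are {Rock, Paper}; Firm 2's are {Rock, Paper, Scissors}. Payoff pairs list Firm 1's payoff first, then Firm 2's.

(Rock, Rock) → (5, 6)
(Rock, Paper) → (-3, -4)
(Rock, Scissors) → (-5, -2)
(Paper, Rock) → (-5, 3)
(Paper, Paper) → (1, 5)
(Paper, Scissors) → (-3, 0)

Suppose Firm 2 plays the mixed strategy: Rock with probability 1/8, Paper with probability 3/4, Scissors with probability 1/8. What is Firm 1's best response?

Firm 1's best reply maximizes expected payoff against the mix.
Rock: (1/8)·5 + (3/4)·(-3) + (1/8)·(-5) = -9/4
Paper: (1/8)·(-5) + (3/4)·1 + (1/8)·(-3) = -1/4
Highest expected payoff is -1/4, from Paper.

Paper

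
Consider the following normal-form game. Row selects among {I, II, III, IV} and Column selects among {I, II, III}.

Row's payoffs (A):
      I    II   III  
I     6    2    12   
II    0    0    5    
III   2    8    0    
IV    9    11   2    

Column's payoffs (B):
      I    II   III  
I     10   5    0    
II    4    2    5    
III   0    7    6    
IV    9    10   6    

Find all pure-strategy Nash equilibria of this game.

(IV, II)

A profile is a Nash equilibrium when each player is best-responding to the other.
Row's best responses — vs I: IV (payoff 9); vs II: IV (payoff 11); vs III: I (payoff 12).
Column's best responses — vs I: I (payoff 10); vs II: III (payoff 5); vs III: II (payoff 7); vs IV: II (payoff 10).
The only mutual best response is (IV, II); neither player gains by switching there.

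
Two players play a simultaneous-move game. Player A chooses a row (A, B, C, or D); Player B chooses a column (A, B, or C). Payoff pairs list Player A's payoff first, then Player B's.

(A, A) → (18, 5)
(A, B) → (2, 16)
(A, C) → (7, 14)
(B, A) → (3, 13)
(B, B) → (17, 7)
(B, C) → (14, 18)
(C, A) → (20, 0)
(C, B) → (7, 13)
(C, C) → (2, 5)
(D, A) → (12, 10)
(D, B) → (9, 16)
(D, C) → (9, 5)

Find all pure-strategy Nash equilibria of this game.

A profile is a Nash equilibrium when each player is best-responding to the other.
Player A's best responses — vs A: C (payoff 20); vs B: B (payoff 17); vs C: B (payoff 14).
Player B's best responses — vs A: B (payoff 16); vs B: C (payoff 18); vs C: B (payoff 13); vs D: B (payoff 16).
The only mutual best response is (B, C); neither player gains by switching there.

(B, C)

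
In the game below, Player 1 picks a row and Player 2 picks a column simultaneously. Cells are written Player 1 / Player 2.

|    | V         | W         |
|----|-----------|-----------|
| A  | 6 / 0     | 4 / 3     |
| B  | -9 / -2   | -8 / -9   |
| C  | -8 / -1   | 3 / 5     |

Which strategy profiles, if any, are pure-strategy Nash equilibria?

(A, W)

Find each player's best response to every opponent strategy; NE are the intersections.
Player 1's best responses — vs V: A (payoff 6); vs W: A (payoff 4).
Player 2's best responses — vs A: W (payoff 3); vs B: V (payoff -2); vs C: W (payoff 5).
The only mutual best response is (A, W); neither player gains by switching there.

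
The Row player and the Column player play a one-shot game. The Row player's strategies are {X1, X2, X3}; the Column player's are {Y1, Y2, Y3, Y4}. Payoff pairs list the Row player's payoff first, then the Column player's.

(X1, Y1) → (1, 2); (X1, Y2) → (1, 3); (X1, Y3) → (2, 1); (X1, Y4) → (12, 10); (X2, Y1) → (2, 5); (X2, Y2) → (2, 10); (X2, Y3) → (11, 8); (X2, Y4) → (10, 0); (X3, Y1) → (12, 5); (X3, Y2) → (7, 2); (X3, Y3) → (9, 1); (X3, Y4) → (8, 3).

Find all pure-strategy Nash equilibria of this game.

Find each player's best response to every opponent strategy; NE are the intersections.
The Row player's best responses — vs Y1: X3 (payoff 12); vs Y2: X3 (payoff 7); vs Y3: X2 (payoff 11); vs Y4: X1 (payoff 12).
The Column player's best responses — vs X1: Y4 (payoff 10); vs X2: Y2 (payoff 10); vs X3: Y1 (payoff 5).
Mutual best responses occur at (X1, Y4) and (X3, Y1); at each, neither player gains by switching.

(X1, Y4) and (X3, Y1)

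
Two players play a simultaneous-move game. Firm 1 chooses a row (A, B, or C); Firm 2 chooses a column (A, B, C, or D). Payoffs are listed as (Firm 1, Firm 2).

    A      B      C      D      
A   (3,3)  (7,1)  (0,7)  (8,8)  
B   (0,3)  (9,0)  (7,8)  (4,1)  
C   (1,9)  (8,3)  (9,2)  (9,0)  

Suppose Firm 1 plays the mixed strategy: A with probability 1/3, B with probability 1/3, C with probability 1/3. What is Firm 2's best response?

Compute Firm 2's expected payoff from each pure strategy against the given mix.
A: (1/3)·3 + (1/3)·3 + (1/3)·9 = 5
B: (1/3)·1 + (1/3)·0 + (1/3)·3 = 4/3
C: (1/3)·7 + (1/3)·8 + (1/3)·2 = 17/3
D: (1/3)·8 + (1/3)·1 + (1/3)·0 = 3
Highest expected payoff is 17/3, from C.

C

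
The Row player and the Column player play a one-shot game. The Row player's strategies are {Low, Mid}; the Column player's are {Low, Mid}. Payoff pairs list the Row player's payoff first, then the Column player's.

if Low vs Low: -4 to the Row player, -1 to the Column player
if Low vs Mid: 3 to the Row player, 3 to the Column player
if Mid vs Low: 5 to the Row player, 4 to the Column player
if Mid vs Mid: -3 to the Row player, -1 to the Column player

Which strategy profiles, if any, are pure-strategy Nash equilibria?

(Low, Mid) and (Mid, Low)

Find each player's best response to every opponent strategy; NE are the intersections.
The Row player's best responses — vs Low: Mid (payoff 5); vs Mid: Low (payoff 3).
The Column player's best responses — vs Low: Mid (payoff 3); vs Mid: Low (payoff 4).
Mutual best responses occur at (Low, Mid) and (Mid, Low); at each, neither player gains by switching.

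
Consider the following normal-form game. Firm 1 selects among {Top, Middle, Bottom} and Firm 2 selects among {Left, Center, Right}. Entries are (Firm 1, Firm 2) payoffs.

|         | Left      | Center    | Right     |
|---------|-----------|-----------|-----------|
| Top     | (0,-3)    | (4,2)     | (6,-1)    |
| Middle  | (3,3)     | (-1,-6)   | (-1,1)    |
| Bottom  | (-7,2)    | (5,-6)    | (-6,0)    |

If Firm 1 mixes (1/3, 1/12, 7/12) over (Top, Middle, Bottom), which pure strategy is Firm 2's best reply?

Firm 2's best reply maximizes expected payoff against the mix.
Left: (1/3)·(-3) + (1/12)·3 + (7/12)·2 = 5/12
Center: (1/3)·2 + (1/12)·(-6) + (7/12)·(-6) = -10/3
Right: (1/3)·(-1) + (1/12)·1 + (7/12)·0 = -1/4
Highest expected payoff is 5/12, from Left.

Left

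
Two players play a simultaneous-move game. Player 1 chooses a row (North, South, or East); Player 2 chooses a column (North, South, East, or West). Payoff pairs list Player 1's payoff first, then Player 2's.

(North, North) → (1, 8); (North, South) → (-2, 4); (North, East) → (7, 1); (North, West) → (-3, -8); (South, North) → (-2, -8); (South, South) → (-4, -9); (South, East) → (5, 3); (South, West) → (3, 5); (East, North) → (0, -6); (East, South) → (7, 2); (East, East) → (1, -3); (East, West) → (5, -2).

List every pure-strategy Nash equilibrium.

(North, North) and (East, South)

Check mutual best responses: a cell is a NE iff neither player can gain by unilaterally deviating.
Player 1's best responses — vs North: North (payoff 1); vs South: East (payoff 7); vs East: North (payoff 7); vs West: East (payoff 5).
Player 2's best responses — vs North: North (payoff 8); vs South: West (payoff 5); vs East: South (payoff 2).
Mutual best responses occur at (North, North) and (East, South); at each, neither player gains by switching.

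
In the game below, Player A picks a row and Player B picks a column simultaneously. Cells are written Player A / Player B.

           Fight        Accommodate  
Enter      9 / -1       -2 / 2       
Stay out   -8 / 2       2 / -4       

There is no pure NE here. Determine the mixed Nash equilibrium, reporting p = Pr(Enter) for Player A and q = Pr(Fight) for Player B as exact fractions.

Each player's mixing probability is pinned down by making the *other* player indifferent.
Player B indifferent between Fight and Accommodate: p·(-1) + (1−p)·2 = p·2 + (1−p)·(-4) ⟹ 2 + (-3)p = (-4) + 6p ⟹ p = 2/3.
Player A indifferent between Enter and Stay out: q·9 + (1−q)·(-2) = q·(-8) + (1−q)·2 ⟹ (-2) + 11q = 2 + (-10)q ⟹ q = 4/21.

p = 2/3, q = 4/21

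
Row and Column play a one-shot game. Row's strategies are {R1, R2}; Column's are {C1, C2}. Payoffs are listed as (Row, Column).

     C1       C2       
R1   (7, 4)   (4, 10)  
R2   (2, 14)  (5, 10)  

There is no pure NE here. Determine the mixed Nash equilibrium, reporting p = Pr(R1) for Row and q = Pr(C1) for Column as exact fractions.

Each player's mixing probability is pinned down by making the *other* player indifferent.
Column indifferent between C1 and C2: p·4 + (1−p)·14 = p·10 + (1−p)·10 ⟹ 14 + (-10)p = 10 + 0p ⟹ p = 2/5.
Row indifferent between R1 and R2: q·7 + (1−q)·4 = q·2 + (1−q)·5 ⟹ 4 + 3q = 5 + (-3)q ⟹ q = 1/6.

p = 2/5, q = 1/6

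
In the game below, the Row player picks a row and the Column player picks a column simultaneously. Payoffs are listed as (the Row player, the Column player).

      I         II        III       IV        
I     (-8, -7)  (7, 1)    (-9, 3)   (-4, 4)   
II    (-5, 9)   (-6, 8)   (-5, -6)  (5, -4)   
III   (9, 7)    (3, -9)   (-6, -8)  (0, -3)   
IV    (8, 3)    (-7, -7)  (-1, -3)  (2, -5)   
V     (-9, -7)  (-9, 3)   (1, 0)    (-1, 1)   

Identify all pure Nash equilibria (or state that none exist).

(III, I)

Check mutual best responses: a cell is a NE iff neither player can gain by unilaterally deviating.
The Row player's best responses — vs I: III (payoff 9); vs II: I (payoff 7); vs III: V (payoff 1); vs IV: II (payoff 5).
The Column player's best responses — vs I: IV (payoff 4); vs II: I (payoff 9); vs III: I (payoff 7); vs IV: I (payoff 3); vs V: II (payoff 3).
The only mutual best response is (III, I); neither player gains by switching there.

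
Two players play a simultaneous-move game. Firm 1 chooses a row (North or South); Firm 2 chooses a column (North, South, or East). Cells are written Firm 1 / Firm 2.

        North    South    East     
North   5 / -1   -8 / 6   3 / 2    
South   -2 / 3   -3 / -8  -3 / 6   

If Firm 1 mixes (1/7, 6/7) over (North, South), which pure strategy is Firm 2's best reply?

East

Firm 2's best reply maximizes expected payoff against the mix.
North: (1/7)·(-1) + (6/7)·3 = 17/7
South: (1/7)·6 + (6/7)·(-8) = -6
East: (1/7)·2 + (6/7)·6 = 38/7
Highest expected payoff is 38/7, from East.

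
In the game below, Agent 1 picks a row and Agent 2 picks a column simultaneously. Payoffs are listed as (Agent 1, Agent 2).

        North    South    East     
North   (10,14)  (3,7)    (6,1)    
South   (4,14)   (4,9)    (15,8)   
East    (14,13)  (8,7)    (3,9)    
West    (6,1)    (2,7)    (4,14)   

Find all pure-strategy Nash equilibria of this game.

A profile is a Nash equilibrium when each player is best-responding to the other.
Agent 1's best responses — vs North: East (payoff 14); vs South: East (payoff 8); vs East: South (payoff 15).
Agent 2's best responses — vs North: North (payoff 14); vs South: North (payoff 14); vs East: North (payoff 13); vs West: East (payoff 14).
The only mutual best response is (East, North); neither player gains by switching there.

(East, North)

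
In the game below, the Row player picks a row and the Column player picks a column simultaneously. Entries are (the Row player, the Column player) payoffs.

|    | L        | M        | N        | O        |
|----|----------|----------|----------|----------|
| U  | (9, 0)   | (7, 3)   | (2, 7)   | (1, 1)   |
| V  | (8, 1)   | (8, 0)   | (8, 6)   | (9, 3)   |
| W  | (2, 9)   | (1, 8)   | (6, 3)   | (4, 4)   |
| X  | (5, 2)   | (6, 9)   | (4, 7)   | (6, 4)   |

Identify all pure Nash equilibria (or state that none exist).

A profile is a Nash equilibrium when each player is best-responding to the other.
The Row player's best responses — vs L: U (payoff 9); vs M: V (payoff 8); vs N: V (payoff 8); vs O: V (payoff 9).
The Column player's best responses — vs U: N (payoff 7); vs V: N (payoff 6); vs W: L (payoff 9); vs X: M (payoff 9).
The only mutual best response is (V, N); neither player gains by switching there.

(V, N)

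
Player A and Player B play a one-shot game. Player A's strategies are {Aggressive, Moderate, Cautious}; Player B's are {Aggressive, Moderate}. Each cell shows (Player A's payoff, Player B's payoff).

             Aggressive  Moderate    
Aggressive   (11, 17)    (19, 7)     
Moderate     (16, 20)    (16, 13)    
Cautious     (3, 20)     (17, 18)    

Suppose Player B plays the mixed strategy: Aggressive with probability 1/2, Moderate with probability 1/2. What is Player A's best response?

Compute Player A's expected payoff from each pure strategy against the given mix.
Aggressive: (1/2)·11 + (1/2)·19 = 15
Moderate: (1/2)·16 + (1/2)·16 = 16
Cautious: (1/2)·3 + (1/2)·17 = 10
Highest expected payoff is 16, from Moderate.

Moderate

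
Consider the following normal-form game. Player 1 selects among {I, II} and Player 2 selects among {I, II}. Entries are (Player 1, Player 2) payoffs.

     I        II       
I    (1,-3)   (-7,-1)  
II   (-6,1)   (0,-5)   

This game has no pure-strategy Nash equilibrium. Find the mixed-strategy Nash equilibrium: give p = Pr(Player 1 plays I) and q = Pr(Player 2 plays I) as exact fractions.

p = 3/4, q = 1/2

In a mixed NE each player is indifferent between their pure strategies, so the opponent's mix sets the indifference.
Player 2 indifferent between I and II: p·(-3) + (1−p)·1 = p·(-1) + (1−p)·(-5) ⟹ 1 + (-4)p = (-5) + 4p ⟹ p = 3/4.
Player 1 indifferent between I and II: q·1 + (1−q)·(-7) = q·(-6) + (1−q)·0 ⟹ (-7) + 8q = 0 + (-6)q ⟹ q = 1/2.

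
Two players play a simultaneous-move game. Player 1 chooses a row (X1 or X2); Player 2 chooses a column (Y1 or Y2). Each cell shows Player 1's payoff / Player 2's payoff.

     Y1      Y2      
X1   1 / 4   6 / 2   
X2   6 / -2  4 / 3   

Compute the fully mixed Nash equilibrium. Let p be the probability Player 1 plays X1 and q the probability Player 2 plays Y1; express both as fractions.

In a mixed NE each player is indifferent between their pure strategies, so the opponent's mix sets the indifference.
Player 2 indifferent between Y1 and Y2: p·4 + (1−p)·(-2) = p·2 + (1−p)·3 ⟹ (-2) + 6p = 3 + (-1)p ⟹ p = 5/7.
Player 1 indifferent between X1 and X2: q·1 + (1−q)·6 = q·6 + (1−q)·4 ⟹ 6 + (-5)q = 4 + 2q ⟹ q = 2/7.

p = 5/7, q = 2/7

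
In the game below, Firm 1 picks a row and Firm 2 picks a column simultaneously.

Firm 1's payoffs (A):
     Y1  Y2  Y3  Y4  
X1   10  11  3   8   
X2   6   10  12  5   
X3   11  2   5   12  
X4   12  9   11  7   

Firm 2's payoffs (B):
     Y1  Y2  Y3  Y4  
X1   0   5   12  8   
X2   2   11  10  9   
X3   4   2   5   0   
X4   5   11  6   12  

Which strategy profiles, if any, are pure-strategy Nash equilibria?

There is no pure-strategy Nash equilibrium

Check mutual best responses: a cell is a NE iff neither player can gain by unilaterally deviating.
Firm 1's best responses — vs Y1: X4 (payoff 12); vs Y2: X1 (payoff 11); vs Y3: X2 (payoff 12); vs Y4: X3 (payoff 12).
Firm 2's best responses — vs X1: Y3 (payoff 12); vs X2: Y2 (payoff 11); vs X3: Y3 (payoff 5); vs X4: Y4 (payoff 12).
No cell has both players best-responding. For instance, Firm 1's best reply to Y3 is X2, but against X2 Firm 2 prefers Y2 over Y3.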